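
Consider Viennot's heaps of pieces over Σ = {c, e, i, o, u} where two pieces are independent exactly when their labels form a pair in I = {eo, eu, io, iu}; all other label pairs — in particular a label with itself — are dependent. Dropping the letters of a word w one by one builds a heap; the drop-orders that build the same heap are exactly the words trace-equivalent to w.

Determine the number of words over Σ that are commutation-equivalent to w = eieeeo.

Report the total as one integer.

#0=e has no predecessor
#1=i depends on [0:e]
#2=e depends on [1:i]
#3=e depends on [2:e]
#4=e depends on [3:e]
#5=o has no predecessor
sources: [0:e, 5:o]
N(rest) = Σ N(rest − s) over sources s of rest; N(one piece) = 1:
  size 1 → [4]=1  [5]=1
  size 2 → [3,4]=1  [4,5]=2
  size 3 → [2,3,4]=1  [3,4,5]=3
  size 4 → [1,2,3,4]=1  [2,3,4,5]=4
  first=0(e) contributes 5
  first=5(o) contributes 1
|[w]| = 6

6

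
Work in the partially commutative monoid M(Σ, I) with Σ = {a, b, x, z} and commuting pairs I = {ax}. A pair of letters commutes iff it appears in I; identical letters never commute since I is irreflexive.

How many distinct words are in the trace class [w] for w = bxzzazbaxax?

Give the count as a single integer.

#0=b has no predecessor
#1=x depends on [0:b]
#2=z depends on [1:x]
#3=z depends on [2:z]
#4=a depends on [3:z]
#5=z depends on [4:a]
#6=b depends on [5:z]
#7=a depends on [6:b]
#8=x depends on [6:b]
#9=a depends on [7:a]
#10=x depends on [8:x]
sources: [0:b]
N(rest) = Σ N(rest − s) over sources s of rest; N(one piece) = 1:
  size 1 → [9]=1  [10]=1
  size 2 → [7,9]=1  [8,10]=1  [9,10]=2
  size 3 → [7,9,10]=3  [8,9,10]=3
  size 4 → [7,8,9,10]=6
  size 5 → [6,7,8,9,10]=6
  size 6 → [5,6,7,8,9,10]=6
  size 7 → [4,5,6,7,8,9,10]=6
  size 8 → [3,4,5,6,7,8,9,10]=6
  size 9 → [2,3,4,5,6,7,8,9,10]=6
  first=0(b) contributes 6

6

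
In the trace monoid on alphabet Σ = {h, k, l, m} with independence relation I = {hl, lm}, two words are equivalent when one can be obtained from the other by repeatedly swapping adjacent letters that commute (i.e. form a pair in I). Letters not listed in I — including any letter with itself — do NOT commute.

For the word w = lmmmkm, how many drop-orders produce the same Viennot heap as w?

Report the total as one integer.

4

drop 0:l onto floor
drop 1:m onto floor
drop 2:m onto {1:m}
drop 3:m onto {2:m}
drop 4:k onto {0:l, 3:m}
drop 5:m onto {4:k}
ground layer = {0:l, 1:m}
drop-orders for the pieces not yet dropped (sum over which currently-grounded one goes next):
  1 to go: {5} 1
  2 to go: {4,5} 1
  3 to go: {0,4,5} 1  {3,4,5} 1
  4 to go: {0,3,4,5} 2  {2,3,4,5} 1
  if 0:l drops first: 1 orders
  if 1:m drops first: 3 orders
heap linearizations: 4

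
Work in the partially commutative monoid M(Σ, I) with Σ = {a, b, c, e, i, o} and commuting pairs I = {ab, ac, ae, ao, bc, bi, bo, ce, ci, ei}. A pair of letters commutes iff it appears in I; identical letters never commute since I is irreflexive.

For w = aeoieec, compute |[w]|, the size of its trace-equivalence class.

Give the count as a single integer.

54

drop 0:a onto floor
drop 1:e onto floor
drop 2:o onto {1:e}
drop 3:i onto {0:a, 2:o}
drop 4:e onto {2:o}
drop 5:e onto {4:e}
drop 6:c onto {2:o}
ground layer = {0:a, 1:e}
drop-orders for the pieces not yet dropped (sum over which currently-grounded one goes next):
  1 to go: {3} 1  {5} 1  {6} 1
  2 to go: {0,3} 1  {3,5} 2  {3,6} 2  {4,5} 1  {5,6} 2
  3 to go: {0,3,5} 3  {0,3,6} 3  {3,4,5} 3  {3,5,6} 6  {4,5,6} 3
  4 to go: {0,3,4,5} 6  {0,3,5,6} 12  {3,4,5,6} 12
  5 to go: {0,3,4,5,6} 30  {2,3,4,5,6} 12
  if 0:a drops first: 12 orders
  if 1:e drops first: 42 orders
heap linearizations: 54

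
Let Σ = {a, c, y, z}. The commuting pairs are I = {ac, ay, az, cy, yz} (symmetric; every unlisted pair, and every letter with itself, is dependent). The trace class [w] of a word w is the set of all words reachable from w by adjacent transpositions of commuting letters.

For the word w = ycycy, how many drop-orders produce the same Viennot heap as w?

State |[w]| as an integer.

piece 0:y — minimal
piece 1:c — minimal
piece 2:y rests on {0:y}
piece 3:c rests on {1:c}
piece 4:y rests on {2:y}
minimal pieces: {0:y, 1:c}
ways to finish when only these pieces remain (= sum over removing one remaining piece with nothing left below it):
  1 left: {3}→1  {4}→1
  2 left: {1,3}→1  {2,4}→1  {3,4}→2
  3 left: {0,2,4}→1  {1,3,4}→3  {2,3,4}→3
  placing 0:y first → 6 extensions
  placing 1:c first → 4 extensions
total linear extensions = 10

10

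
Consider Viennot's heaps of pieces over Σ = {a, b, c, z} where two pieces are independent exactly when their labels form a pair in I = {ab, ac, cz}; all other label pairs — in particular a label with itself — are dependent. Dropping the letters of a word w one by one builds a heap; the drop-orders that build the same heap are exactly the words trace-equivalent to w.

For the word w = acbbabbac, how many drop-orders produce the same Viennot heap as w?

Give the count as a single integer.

84

piece 0:a — minimal
piece 1:c — minimal
piece 2:b rests on {1:c}
piece 3:b rests on {2:b}
piece 4:a rests on {0:a}
piece 5:b rests on {3:b}
piece 6:b rests on {5:b}
piece 7:a rests on {4:a}
piece 8:c rests on {6:b}
minimal pieces: {0:a, 1:c}
ways to finish when only these pieces remain (= sum over removing one remaining piece with nothing left below it):
  1 left: {7}→1  {8}→1
  2 left: {4,7}→1  {6,8}→1  {7,8}→2
  3 left: {0,4,7}→1  {4,7,8}→3  {5,6,8}→1  {6,7,8}→3
  4 left: {0,4,7,8}→4  {3,5,6,8}→1  {4,6,7,8}→6  {5,6,7,8}→4
  5 left: {0,4,6,7,8}→10  {2,3,5,6,8}→1  {3,5,6,7,8}→5  {4,5,6,7,8}→10
  6 left: {0,4,5,6,7,8}→20  {1,2,3,5,6,8}→1  {2,3,5,6,7,8}→6  {3,4,5,6,7,8}→15
  7 left: {0,3,4,5,6,7,8}→35  {1,2,3,5,6,7,8}→7  {2,3,4,5,6,7,8}→21
  placing 0:a first → 28 extensions
  placing 1:c first → 56 extensions
total linear extensions = 84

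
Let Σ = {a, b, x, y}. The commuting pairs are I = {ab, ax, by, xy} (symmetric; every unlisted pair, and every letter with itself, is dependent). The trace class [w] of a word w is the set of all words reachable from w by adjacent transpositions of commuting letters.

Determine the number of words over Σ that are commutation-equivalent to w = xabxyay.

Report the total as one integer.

#0=x has no predecessor
#1=a has no predecessor
#2=b depends on [0:x]
#3=x depends on [2:b]
#4=y depends on [1:a]
#5=a depends on [4:y]
#6=y depends on [5:a]
sources: [0:x, 1:a]
N(rest) = Σ N(rest − s) over sources s of rest; N(one piece) = 1:
  size 1 → [3]=1  [6]=1
  size 2 → [2,3]=1  [3,6]=2  [5,6]=1
  size 3 → [0,2,3]=1  [2,3,6]=3  [3,5,6]=3  [4,5,6]=1
  size 4 → [0,2,3,6]=4  [1,4,5,6]=1  [2,3,5,6]=6  [3,4,5,6]=4
  size 5 → [0,2,3,5,6]=10  [1,3,4,5,6]=5  [2,3,4,5,6]=10
  first=0(x) contributes 15
  first=1(a) contributes 20
|[w]| = 35

35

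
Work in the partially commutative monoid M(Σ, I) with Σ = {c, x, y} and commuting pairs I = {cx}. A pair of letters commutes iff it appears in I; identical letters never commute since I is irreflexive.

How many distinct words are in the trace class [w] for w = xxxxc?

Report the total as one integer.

#0=x has no predecessor
#1=x depends on [0:x]
#2=x depends on [1:x]
#3=x depends on [2:x]
#4=c has no predecessor
sources: [0:x, 4:c]
N(rest) = Σ N(rest − s) over sources s of rest; N(one piece) = 1:
  size 1 → [3]=1  [4]=1
  size 2 → [2,3]=1  [3,4]=2
  size 3 → [1,2,3]=1  [2,3,4]=3
  first=0(x) contributes 4
  first=4(c) contributes 1
|[w]| = 5

5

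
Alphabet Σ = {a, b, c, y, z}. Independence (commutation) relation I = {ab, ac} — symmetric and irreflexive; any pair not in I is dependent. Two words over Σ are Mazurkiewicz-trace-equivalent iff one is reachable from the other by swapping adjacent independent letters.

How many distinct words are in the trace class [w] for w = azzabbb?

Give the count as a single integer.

4

0(a) covers ∅
1(z) covers 0:a
2(z) covers 1:z
3(a) covers 2:z
4(b) covers 2:z
5(b) covers 4:b
6(b) covers 5:b
floor of heap: 0:a
completions by unplaced set U, small U first (add the entries for U minus each lowest piece of U):
  |U|=1: {3}:1  {6}:1
  |U|=2: {3,6}:2  {5,6}:1
  |U|=3: {3,5,6}:3  {4,5,6}:1
  |U|=4: {3,4,5,6}:4
  |U|=5: {2,3,4,5,6}:4
  start at 0(a): 4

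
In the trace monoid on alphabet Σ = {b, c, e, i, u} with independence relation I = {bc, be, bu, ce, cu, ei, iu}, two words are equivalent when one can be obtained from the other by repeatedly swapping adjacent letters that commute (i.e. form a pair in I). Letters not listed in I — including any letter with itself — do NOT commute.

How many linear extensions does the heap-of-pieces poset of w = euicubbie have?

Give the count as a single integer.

378

#0=e has no predecessor
#1=u depends on [0:e]
#2=i has no predecessor
#3=c depends on [2:i]
#4=u depends on [1:u]
#5=b depends on [2:i]
#6=b depends on [5:b]
#7=i depends on [3:c, 6:b]
#8=e depends on [4:u]
sources: [0:e, 2:i]
N(rest) = Σ N(rest − s) over sources s of rest; N(one piece) = 1:
  size 1 → [7]=1  [8]=1
  size 2 → [3,7]=1  [4,8]=1  [6,7]=1  [7,8]=2
  size 3 → [1,4,8]=1  [3,6,7]=2  [3,7,8]=3  [4,7,8]=3  [5,6,7]=1  [6,7,8]=3
  size 4 → [0,1,4,8]=1  [1,4,7,8]=4  [3,4,7,8]=6  [3,5,6,7]=3  [3,6,7,8]=8  [4,6,7,8]=6  [5,6,7,8]=4
  size 5 → [0,1,4,7,8]=5  [1,3,4,7,8]=10  [1,4,6,7,8]=10  [2,3,5,6,7]=3  [3,4,6,7,8]=20  [3,5,6,7,8]=15  [4,5,6,7,8]=10
  size 6 → [0,1,3,4,7,8]=15  [0,1,4,6,7,8]=15  [1,3,4,6,7,8]=40  [1,4,5,6,7,8]=20  [2,3,5,6,7,8]=18  [3,4,5,6,7,8]=45
  size 7 → [0,1,3,4,6,7,8]=70  [0,1,4,5,6,7,8]=35  [1,3,4,5,6,7,8]=105  [2,3,4,5,6,7,8]=63
  first=0(e) contributes 168
  first=2(i) contributes 210
|[w]| = 378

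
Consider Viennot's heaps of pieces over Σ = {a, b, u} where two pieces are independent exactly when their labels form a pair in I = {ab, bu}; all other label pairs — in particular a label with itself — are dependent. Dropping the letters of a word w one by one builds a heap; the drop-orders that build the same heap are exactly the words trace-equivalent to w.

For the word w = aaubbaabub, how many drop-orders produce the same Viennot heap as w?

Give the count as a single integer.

piece 0:a — minimal
piece 1:a rests on {0:a}
piece 2:u rests on {1:a}
piece 3:b — minimal
piece 4:b rests on {3:b}
piece 5:a rests on {2:u}
piece 6:a rests on {5:a}
piece 7:b rests on {4:b}
piece 8:u rests on {6:a}
piece 9:b rests on {7:b}
minimal pieces: {0:a, 3:b}
ways to finish when only these pieces remain (= sum over removing one remaining piece with nothing left below it):
  1 left: {8}→1  {9}→1
  2 left: {6,8}→1  {7,9}→1  {8,9}→2
  3 left: {4,7,9}→1  {5,6,8}→1  {6,8,9}→3  {7,8,9}→3
  4 left: {2,5,6,8}→1  {3,4,7,9}→1  {4,7,8,9}→4  {5,6,8,9}→4  {6,7,8,9}→6
  5 left: {1,2,5,6,8}→1  {2,5,6,8,9}→5  {3,4,7,8,9}→5  {4,6,7,8,9}→10  {5,6,7,8,9}→10
  6 left: {0,1,2,5,6,8}→1  {1,2,5,6,8,9}→6  {2,5,6,7,8,9}→15  {3,4,6,7,8,9}→15  {4,5,6,7,8,9}→20
  7 left: {0,1,2,5,6,8,9}→7  {1,2,5,6,7,8,9}→21  {2,4,5,6,7,8,9}→35  {3,4,5,6,7,8,9}→35
  8 left: {0,1,2,5,6,7,8,9}→28  {1,2,4,5,6,7,8,9}→56  {2,3,4,5,6,7,8,9}→70
  placing 0:a first → 126 extensions
  placing 3:b first → 84 extensions
total linear extensions = 210

210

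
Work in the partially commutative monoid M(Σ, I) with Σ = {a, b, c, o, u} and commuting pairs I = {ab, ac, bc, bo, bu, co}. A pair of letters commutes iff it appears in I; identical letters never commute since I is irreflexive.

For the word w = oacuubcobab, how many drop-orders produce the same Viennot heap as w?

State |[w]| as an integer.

1485

0(o) covers ∅
1(a) covers 0:o
2(c) covers ∅
3(u) covers 1:a, 2:c
4(u) covers 3:u
5(b) covers ∅
6(c) covers 4:u
7(o) covers 4:u
8(b) covers 5:b
9(a) covers 7:o
10(b) covers 8:b
floor of heap: 0:o, 2:c, 5:b
completions by unplaced set U, small U first (add the entries for U minus each lowest piece of U):
  |U|=1: {6}:1  {9}:1  {10}:1
  |U|=2: {6,9}:2  {6,10}:2  {7,9}:1  {8,10}:1  {9,10}:2
  |U|=3: {5,8,10}:1  {6,7,9}:3  {6,8,10}:3  {6,9,10}:6  {7,9,10}:3  {8,9,10}:3
  |U|=4: {4,6,7,9}:3  {5,6,8,10}:4  {5,8,9,10}:4  {6,7,9,10}:12  {6,8,9,10}:12  {7,8,9,10}:6
  |U|=5: {3,4,6,7,9}:3  {4,6,7,9,10}:15  {5,6,8,9,10}:20  {5,7,8,9,10}:10  {6,7,8,9,10}:30
  |U|=6: {1,3,4,6,7,9}:3  {2,3,4,6,7,9}:3  {3,4,6,7,9,10}:18  {4,6,7,8,9,10}:45  {5,6,7,8,9,10}:60
  |U|=7: {0,1,3,4,6,7,9}:3  {1,2,3,4,6,7,9}:6  {1,3,4,6,7,9,10}:21  {2,3,4,6,7,9,10}:21  {3,4,6,7,8,9,10}:63  {4,5,6,7,8,9,10}:105
  |U|=8: {0,1,2,3,4,6,7,9}:9  {0,1,3,4,6,7,9,10}:24  {1,2,3,4,6,7,9,10}:48  {1,3,4,6,7,8,9,10}:84  {2,3,4,6,7,8,9,10}:84  {3,4,5,6,7,8,9,10}:168
  |U|=9: {0,1,2,3,4,6,7,9,10}:81  {0,1,3,4,6,7,8,9,10}:108  {1,2,3,4,6,7,8,9,10}:216  {1,3,4,5,6,7,8,9,10}:252  {2,3,4,5,6,7,8,9,10}:252
  start at 0(o): 720
  start at 2(c): 360
  start at 5(b): 405
sum over floor = 1485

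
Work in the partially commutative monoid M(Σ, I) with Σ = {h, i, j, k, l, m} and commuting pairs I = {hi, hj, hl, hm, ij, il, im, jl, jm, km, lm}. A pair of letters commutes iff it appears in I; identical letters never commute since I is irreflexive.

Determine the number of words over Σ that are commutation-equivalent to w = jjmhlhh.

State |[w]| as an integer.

420

drop 0:j onto floor
drop 1:j onto {0:j}
drop 2:m onto floor
drop 3:h onto floor
drop 4:l onto floor
drop 5:h onto {3:h}
drop 6:h onto {5:h}
ground layer = {0:j, 2:m, 3:h, 4:l}
drop-orders for the pieces not yet dropped (sum over which currently-grounded one goes next):
  1 to go: {1} 1  {2} 1  {4} 1  {6} 1
  2 to go: {0,1} 1  {1,2} 2  {1,4} 2  {1,6} 2  {2,4} 2  {2,6} 2  {4,6} 2  {5,6} 1
  3 to go: {0,1,2} 3  {0,1,4} 3  {0,1,6} 3  {1,2,4} 6  {1,2,6} 6  {1,4,6} 6  {1,5,6} 3  {2,4,6} 6  {2,5,6} 3  {3,5,6} 1  {4,5,6} 3
  4 to go: {0,1,2,4} 12  {0,1,2,6} 12  {0,1,4,6} 12  {0,1,5,6} 6  {1,2,4,6} 24  {1,2,5,6} 12  {1,3,5,6} 4  {1,4,5,6} 12  {2,3,5,6} 4  {2,4,5,6} 12  {3,4,5,6} 4
  5 to go: {0,1,2,4,6} 60  {0,1,2,5,6} 30  {0,1,3,5,6} 10  {0,1,4,5,6} 30  {1,2,3,5,6} 20  {1,2,4,5,6} 60  {1,3,4,5,6} 20  {2,3,4,5,6} 20
  if 0:j drops first: 120 orders
  if 2:m drops first: 60 orders
  if 3:h drops first: 180 orders
  if 4:l drops first: 60 orders
heap linearizations: 420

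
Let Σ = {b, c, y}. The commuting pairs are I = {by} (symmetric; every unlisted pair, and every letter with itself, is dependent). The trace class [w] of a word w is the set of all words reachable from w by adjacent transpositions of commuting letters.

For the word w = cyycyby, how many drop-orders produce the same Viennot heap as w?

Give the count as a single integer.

3

0(c) covers ∅
1(y) covers 0:c
2(y) covers 1:y
3(c) covers 2:y
4(y) covers 3:c
5(b) covers 3:c
6(y) covers 4:y
floor of heap: 0:c
completions by unplaced set U, small U first (add the entries for U minus each lowest piece of U):
  |U|=1: {5}:1  {6}:1
  |U|=2: {4,6}:1  {5,6}:2
  |U|=3: {4,5,6}:3
  |U|=4: {3,4,5,6}:3
  |U|=5: {2,3,4,5,6}:3
  start at 0(c): 3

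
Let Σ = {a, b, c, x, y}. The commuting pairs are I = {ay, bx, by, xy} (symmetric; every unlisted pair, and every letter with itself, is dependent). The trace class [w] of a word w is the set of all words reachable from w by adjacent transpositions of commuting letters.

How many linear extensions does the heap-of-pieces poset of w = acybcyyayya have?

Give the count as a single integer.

30

#0=a has no predecessor
#1=c depends on [0:a]
#2=y depends on [1:c]
#3=b depends on [1:c]
#4=c depends on [2:y, 3:b]
#5=y depends on [4:c]
#6=y depends on [5:y]
#7=a depends on [4:c]
#8=y depends on [6:y]
#9=y depends on [8:y]
#10=a depends on [7:a]
sources: [0:a]
N(rest) = Σ N(rest − s) over sources s of rest; N(one piece) = 1:
  size 1 → [9]=1  [10]=1
  size 2 → [7,10]=1  [8,9]=1  [9,10]=2
  size 3 → [6,8,9]=1  [7,9,10]=3  [8,9,10]=3
  size 4 → [5,6,8,9]=1  [6,8,9,10]=4  [7,8,9,10]=6
  size 5 → [5,6,8,9,10]=5  [6,7,8,9,10]=10
  size 6 → [5,6,7,8,9,10]=15
  size 7 → [4,5,6,7,8,9,10]=15
  size 8 → [2,4,5,6,7,8,9,10]=15  [3,4,5,6,7,8,9,10]=15
  size 9 → [2,3,4,5,6,7,8,9,10]=30
  first=0(a) contributes 30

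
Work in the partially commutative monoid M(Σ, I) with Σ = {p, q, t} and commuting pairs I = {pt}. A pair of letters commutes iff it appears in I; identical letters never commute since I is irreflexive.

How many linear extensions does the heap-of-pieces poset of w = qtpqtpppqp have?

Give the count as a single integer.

0(q) covers ∅
1(t) covers 0:q
2(p) covers 0:q
3(q) covers 1:t, 2:p
4(t) covers 3:q
5(p) covers 3:q
6(p) covers 5:p
7(p) covers 6:p
8(q) covers 4:t, 7:p
9(p) covers 8:q
floor of heap: 0:q
completions by unplaced set U, small U first (add the entries for U minus each lowest piece of U):
  |U|=1: {9}:1
  |U|=2: {8,9}:1
  |U|=3: {4,8,9}:1  {7,8,9}:1
  |U|=4: {4,7,8,9}:2  {6,7,8,9}:1
  |U|=5: {4,6,7,8,9}:3  {5,6,7,8,9}:1
  |U|=6: {4,5,6,7,8,9}:4
  |U|=7: {3,4,5,6,7,8,9}:4
  |U|=8: {1,3,4,5,6,7,8,9}:4  {2,3,4,5,6,7,8,9}:4
  start at 0(q): 8

8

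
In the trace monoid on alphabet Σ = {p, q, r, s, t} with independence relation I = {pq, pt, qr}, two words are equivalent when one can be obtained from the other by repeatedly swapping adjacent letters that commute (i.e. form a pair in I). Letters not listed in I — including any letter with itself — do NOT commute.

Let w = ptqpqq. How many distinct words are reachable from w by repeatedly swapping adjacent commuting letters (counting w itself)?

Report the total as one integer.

piece 0:p — minimal
piece 1:t — minimal
piece 2:q rests on {1:t}
piece 3:p rests on {0:p}
piece 4:q rests on {2:q}
piece 5:q rests on {4:q}
minimal pieces: {0:p, 1:t}
ways to finish when only these pieces remain (= sum over removing one remaining piece with nothing left below it):
  1 left: {3}→1  {5}→1
  2 left: {0,3}→1  {3,5}→2  {4,5}→1
  3 left: {0,3,5}→3  {2,4,5}→1  {3,4,5}→3
  4 left: {0,3,4,5}→6  {1,2,4,5}→1  {2,3,4,5}→4
  placing 0:p first → 5 extensions
  placing 1:t first → 10 extensions
total linear extensions = 15

15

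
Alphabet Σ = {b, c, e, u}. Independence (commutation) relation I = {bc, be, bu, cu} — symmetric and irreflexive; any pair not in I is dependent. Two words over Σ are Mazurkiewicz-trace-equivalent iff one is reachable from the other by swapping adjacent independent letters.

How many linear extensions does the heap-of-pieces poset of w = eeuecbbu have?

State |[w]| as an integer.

56

#0=e has no predecessor
#1=e depends on [0:e]
#2=u depends on [1:e]
#3=e depends on [2:u]
#4=c depends on [3:e]
#5=b has no predecessor
#6=b depends on [5:b]
#7=u depends on [3:e]
sources: [0:e, 5:b]
N(rest) = Σ N(rest − s) over sources s of rest; N(one piece) = 1:
  size 1 → [4]=1  [6]=1  [7]=1
  size 2 → [4,6]=2  [4,7]=2  [5,6]=1  [6,7]=2
  size 3 → [3,4,7]=2  [4,5,6]=3  [4,6,7]=6  [5,6,7]=3
  size 4 → [2,3,4,7]=2  [3,4,6,7]=8  [4,5,6,7]=12
  size 5 → [1,2,3,4,7]=2  [2,3,4,6,7]=10  [3,4,5,6,7]=20
  size 6 → [0,1,2,3,4,7]=2  [1,2,3,4,6,7]=12  [2,3,4,5,6,7]=30
  first=0(e) contributes 42
  first=5(b) contributes 14
|[w]| = 56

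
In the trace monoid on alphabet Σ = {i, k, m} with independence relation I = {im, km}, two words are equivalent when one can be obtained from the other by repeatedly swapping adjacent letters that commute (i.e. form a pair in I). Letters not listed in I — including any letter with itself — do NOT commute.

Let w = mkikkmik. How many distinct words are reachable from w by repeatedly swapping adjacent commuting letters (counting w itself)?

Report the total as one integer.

piece 0:m — minimal
piece 1:k — minimal
piece 2:i rests on {1:k}
piece 3:k rests on {2:i}
piece 4:k rests on {3:k}
piece 5:m rests on {0:m}
piece 6:i rests on {4:k}
piece 7:k rests on {6:i}
minimal pieces: {0:m, 1:k}
ways to finish when only these pieces remain (= sum over removing one remaining piece with nothing left below it):
  1 left: {5}→1  {7}→1
  2 left: {0,5}→1  {5,7}→2  {6,7}→1
  3 left: {0,5,7}→3  {4,6,7}→1  {5,6,7}→3
  4 left: {0,5,6,7}→6  {3,4,6,7}→1  {4,5,6,7}→4
  5 left: {0,4,5,6,7}→10  {2,3,4,6,7}→1  {3,4,5,6,7}→5
  6 left: {0,3,4,5,6,7}→15  {1,2,3,4,6,7}→1  {2,3,4,5,6,7}→6
  placing 0:m first → 7 extensions
  placing 1:k first → 21 extensions
total linear extensions = 28

28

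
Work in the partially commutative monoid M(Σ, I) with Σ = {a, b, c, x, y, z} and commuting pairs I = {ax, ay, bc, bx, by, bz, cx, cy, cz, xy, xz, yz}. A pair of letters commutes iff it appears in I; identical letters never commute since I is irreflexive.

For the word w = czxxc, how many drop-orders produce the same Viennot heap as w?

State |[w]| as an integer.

30

#0=c has no predecessor
#1=z has no predecessor
#2=x has no predecessor
#3=x depends on [2:x]
#4=c depends on [0:c]
sources: [0:c, 1:z, 2:x]
N(rest) = Σ N(rest − s) over sources s of rest; N(one piece) = 1:
  size 1 → [1]=1  [3]=1  [4]=1
  size 2 → [0,4]=1  [1,3]=2  [1,4]=2  [2,3]=1  [3,4]=2
  size 3 → [0,1,4]=3  [0,3,4]=3  [1,2,3]=3  [1,3,4]=6  [2,3,4]=3
  first=0(c) contributes 12
  first=1(z) contributes 6
  first=2(x) contributes 12
|[w]| = 30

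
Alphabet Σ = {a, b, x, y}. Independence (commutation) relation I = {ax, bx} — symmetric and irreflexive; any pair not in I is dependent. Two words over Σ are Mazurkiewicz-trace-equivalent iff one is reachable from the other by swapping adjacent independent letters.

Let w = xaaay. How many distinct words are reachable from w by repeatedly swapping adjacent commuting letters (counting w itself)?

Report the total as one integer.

4

drop 0:x onto floor
drop 1:a onto floor
drop 2:a onto {1:a}
drop 3:a onto {2:a}
drop 4:y onto {0:x, 3:a}
ground layer = {0:x, 1:a}
drop-orders for the pieces not yet dropped (sum over which currently-grounded one goes next):
  1 to go: {4} 1
  2 to go: {0,4} 1  {3,4} 1
  3 to go: {0,3,4} 2  {2,3,4} 1
  if 0:x drops first: 1 orders
  if 1:a drops first: 3 orders
heap linearizations: 4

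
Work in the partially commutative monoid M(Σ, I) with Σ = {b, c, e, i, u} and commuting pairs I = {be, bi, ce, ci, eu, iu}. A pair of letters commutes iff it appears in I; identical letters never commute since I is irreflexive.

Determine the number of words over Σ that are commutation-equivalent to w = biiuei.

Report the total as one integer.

0(b) covers ∅
1(i) covers ∅
2(i) covers 1:i
3(u) covers 0:b
4(e) covers 2:i
5(i) covers 4:e
floor of heap: 0:b, 1:i
completions by unplaced set U, small U first (add the entries for U minus each lowest piece of U):
  |U|=1: {3}:1  {5}:1
  |U|=2: {0,3}:1  {3,5}:2  {4,5}:1
  |U|=3: {0,3,5}:3  {2,4,5}:1  {3,4,5}:3
  |U|=4: {0,3,4,5}:6  {1,2,4,5}:1  {2,3,4,5}:4
  start at 0(b): 5
  start at 1(i): 10
sum over floor = 15

15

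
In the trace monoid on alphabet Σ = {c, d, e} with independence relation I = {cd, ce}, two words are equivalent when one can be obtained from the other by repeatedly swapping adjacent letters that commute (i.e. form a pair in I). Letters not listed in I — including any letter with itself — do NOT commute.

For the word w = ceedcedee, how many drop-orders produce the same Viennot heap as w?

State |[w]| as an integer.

#0=c has no predecessor
#1=e has no predecessor
#2=e depends on [1:e]
#3=d depends on [2:e]
#4=c depends on [0:c]
#5=e depends on [3:d]
#6=d depends on [5:e]
#7=e depends on [6:d]
#8=e depends on [7:e]
sources: [0:c, 1:e]
N(rest) = Σ N(rest − s) over sources s of rest; N(one piece) = 1:
  size 1 → [4]=1  [8]=1
  size 2 → [0,4]=1  [4,8]=2  [7,8]=1
  size 3 → [0,4,8]=3  [4,7,8]=3  [6,7,8]=1
  size 4 → [0,4,7,8]=6  [4,6,7,8]=4  [5,6,7,8]=1
  size 5 → [0,4,6,7,8]=10  [3,5,6,7,8]=1  [4,5,6,7,8]=5
  size 6 → [0,4,5,6,7,8]=15  [2,3,5,6,7,8]=1  [3,4,5,6,7,8]=6
  size 7 → [0,3,4,5,6,7,8]=21  [1,2,3,5,6,7,8]=1  [2,3,4,5,6,7,8]=7
  first=0(c) contributes 8
  first=1(e) contributes 28
|[w]| = 36

36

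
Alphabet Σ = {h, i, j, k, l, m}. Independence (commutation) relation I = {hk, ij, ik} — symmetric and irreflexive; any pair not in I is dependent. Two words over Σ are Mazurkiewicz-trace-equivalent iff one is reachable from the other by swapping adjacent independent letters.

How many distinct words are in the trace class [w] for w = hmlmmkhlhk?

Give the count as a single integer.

4

#0=h has no predecessor
#1=m depends on [0:h]
#2=l depends on [1:m]
#3=m depends on [2:l]
#4=m depends on [3:m]
#5=k depends on [4:m]
#6=h depends on [4:m]
#7=l depends on [5:k, 6:h]
#8=h depends on [7:l]
#9=k depends on [7:l]
sources: [0:h]
N(rest) = Σ N(rest − s) over sources s of rest; N(one piece) = 1:
  size 1 → [8]=1  [9]=1
  size 2 → [8,9]=2
  size 3 → [7,8,9]=2
  size 4 → [5,7,8,9]=2  [6,7,8,9]=2
  size 5 → [5,6,7,8,9]=4
  size 6 → [4,5,6,7,8,9]=4
  size 7 → [3,4,5,6,7,8,9]=4
  size 8 → [2,3,4,5,6,7,8,9]=4
  first=0(h) contributes 4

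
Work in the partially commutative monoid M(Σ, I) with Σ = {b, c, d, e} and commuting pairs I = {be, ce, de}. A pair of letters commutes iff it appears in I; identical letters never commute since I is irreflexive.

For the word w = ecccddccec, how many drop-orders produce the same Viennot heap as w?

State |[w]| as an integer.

45

drop 0:e onto floor
drop 1:c onto floor
drop 2:c onto {1:c}
drop 3:c onto {2:c}
drop 4:d onto {3:c}
drop 5:d onto {4:d}
drop 6:c onto {5:d}
drop 7:c onto {6:c}
drop 8:e onto {0:e}
drop 9:c onto {7:c}
ground layer = {0:e, 1:c}
drop-orders for the pieces not yet dropped (sum over which currently-grounded one goes next):
  1 to go: {8} 1  {9} 1
  2 to go: {0,8} 1  {7,9} 1  {8,9} 2
  3 to go: {0,8,9} 3  {6,7,9} 1  {7,8,9} 3
  4 to go: {0,7,8,9} 6  {5,6,7,9} 1  {6,7,8,9} 4
  5 to go: {0,6,7,8,9} 10  {4,5,6,7,9} 1  {5,6,7,8,9} 5
  6 to go: {0,5,6,7,8,9} 15  {3,4,5,6,7,9} 1  {4,5,6,7,8,9} 6
  7 to go: {0,4,5,6,7,8,9} 21  {2,3,4,5,6,7,9} 1  {3,4,5,6,7,8,9} 7
  8 to go: {0,3,4,5,6,7,8,9} 28  {1,2,3,4,5,6,7,9} 1  {2,3,4,5,6,7,8,9} 8
  if 0:e drops first: 9 orders
  if 1:c drops first: 36 orders
heap linearizations: 45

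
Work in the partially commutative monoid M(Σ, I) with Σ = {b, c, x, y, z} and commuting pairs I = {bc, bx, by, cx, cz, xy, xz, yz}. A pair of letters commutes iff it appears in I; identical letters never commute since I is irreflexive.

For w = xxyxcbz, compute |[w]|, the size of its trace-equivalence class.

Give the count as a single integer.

piece 0:x — minimal
piece 1:x rests on {0:x}
piece 2:y — minimal
piece 3:x rests on {1:x}
piece 4:c rests on {2:y}
piece 5:b — minimal
piece 6:z rests on {5:b}
minimal pieces: {0:x, 2:y, 5:b}
ways to finish when only these pieces remain (= sum over removing one remaining piece with nothing left below it):
  1 left: {3}→1  {4}→1  {6}→1
  2 left: {1,3}→1  {2,4}→1  {3,4}→2  {3,6}→2  {4,6}→2  {5,6}→1
  3 left: {0,1,3}→1  {1,3,4}→3  {1,3,6}→3  {2,3,4}→3  {2,4,6}→3  {3,4,6}→6  {3,5,6}→3  {4,5,6}→3
  4 left: {0,1,3,4}→4  {0,1,3,6}→4  {1,2,3,4}→6  {1,3,4,6}→12  {1,3,5,6}→6  {2,3,4,6}→12  {2,4,5,6}→6  {3,4,5,6}→12
  5 left: {0,1,2,3,4}→10  {0,1,3,4,6}→20  {0,1,3,5,6}→10  {1,2,3,4,6}→30  {1,3,4,5,6}→30  {2,3,4,5,6}→30
  placing 0:x first → 90 extensions
  placing 2:y first → 60 extensions
  placing 5:b first → 60 extensions
total linear extensions = 210

210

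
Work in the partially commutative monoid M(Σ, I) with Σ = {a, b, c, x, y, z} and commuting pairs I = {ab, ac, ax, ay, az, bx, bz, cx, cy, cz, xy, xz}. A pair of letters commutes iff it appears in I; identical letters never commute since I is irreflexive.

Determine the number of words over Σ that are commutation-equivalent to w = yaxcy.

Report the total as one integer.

0(y) covers ∅
1(a) covers ∅
2(x) covers ∅
3(c) covers ∅
4(y) covers 0:y
floor of heap: 0:y, 1:a, 2:x, 3:c
completions by unplaced set U, small U first (add the entries for U minus each lowest piece of U):
  |U|=1: {1}:1  {2}:1  {3}:1  {4}:1
  |U|=2: {0,4}:1  {1,2}:2  {1,3}:2  {1,4}:2  {2,3}:2  {2,4}:2  {3,4}:2
  |U|=3: {0,1,4}:3  {0,2,4}:3  {0,3,4}:3  {1,2,3}:6  {1,2,4}:6  {1,3,4}:6  {2,3,4}:6
  start at 0(y): 24
  start at 1(a): 12
  start at 2(x): 12
  start at 3(c): 12
sum over floor = 60

60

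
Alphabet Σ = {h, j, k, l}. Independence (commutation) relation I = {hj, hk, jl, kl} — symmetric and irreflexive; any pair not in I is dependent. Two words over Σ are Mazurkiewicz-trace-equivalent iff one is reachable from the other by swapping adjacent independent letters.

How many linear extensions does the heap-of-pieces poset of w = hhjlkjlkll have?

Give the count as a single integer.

#0=h has no predecessor
#1=h depends on [0:h]
#2=j has no predecessor
#3=l depends on [1:h]
#4=k depends on [2:j]
#5=j depends on [4:k]
#6=l depends on [3:l]
#7=k depends on [5:j]
#8=l depends on [6:l]
#9=l depends on [8:l]
sources: [0:h, 2:j]
N(rest) = Σ N(rest − s) over sources s of rest; N(one piece) = 1:
  size 1 → [7]=1  [9]=1
  size 2 → [5,7]=1  [7,9]=2  [8,9]=1
  size 3 → [4,5,7]=1  [5,7,9]=3  [6,8,9]=1  [7,8,9]=3
  size 4 → [2,4,5,7]=1  [3,6,8,9]=1  [4,5,7,9]=4  [5,7,8,9]=6  [6,7,8,9]=4
  size 5 → [1,3,6,8,9]=1  [2,4,5,7,9]=5  [3,6,7,8,9]=5  [4,5,7,8,9]=10  [5,6,7,8,9]=10
  size 6 → [0,1,3,6,8,9]=1  [1,3,6,7,8,9]=6  [2,4,5,7,8,9]=15  [3,5,6,7,8,9]=15  [4,5,6,7,8,9]=20
  size 7 → [0,1,3,6,7,8,9]=7  [1,3,5,6,7,8,9]=21  [2,4,5,6,7,8,9]=35  [3,4,5,6,7,8,9]=35
  size 8 → [0,1,3,5,6,7,8,9]=28  [1,3,4,5,6,7,8,9]=56  [2,3,4,5,6,7,8,9]=70
  first=0(h) contributes 126
  first=2(j) contributes 84
|[w]| = 210

210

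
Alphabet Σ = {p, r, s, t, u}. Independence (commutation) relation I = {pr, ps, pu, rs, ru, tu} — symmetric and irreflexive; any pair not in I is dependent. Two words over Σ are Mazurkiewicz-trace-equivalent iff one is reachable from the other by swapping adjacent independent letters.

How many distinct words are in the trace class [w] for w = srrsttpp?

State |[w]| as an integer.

6

drop 0:s onto floor
drop 1:r onto floor
drop 2:r onto {1:r}
drop 3:s onto {0:s}
drop 4:t onto {2:r, 3:s}
drop 5:t onto {4:t}
drop 6:p onto {5:t}
drop 7:p onto {6:p}
ground layer = {0:s, 1:r}
drop-orders for the pieces not yet dropped (sum over which currently-grounded one goes next):
  1 to go: {7} 1
  2 to go: {6,7} 1
  3 to go: {5,6,7} 1
  4 to go: {4,5,6,7} 1
  5 to go: {2,4,5,6,7} 1  {3,4,5,6,7} 1
  6 to go: {0,3,4,5,6,7} 1  {1,2,4,5,6,7} 1  {2,3,4,5,6,7} 2
  if 0:s drops first: 3 orders
  if 1:r drops first: 3 orders
heap linearizations: 6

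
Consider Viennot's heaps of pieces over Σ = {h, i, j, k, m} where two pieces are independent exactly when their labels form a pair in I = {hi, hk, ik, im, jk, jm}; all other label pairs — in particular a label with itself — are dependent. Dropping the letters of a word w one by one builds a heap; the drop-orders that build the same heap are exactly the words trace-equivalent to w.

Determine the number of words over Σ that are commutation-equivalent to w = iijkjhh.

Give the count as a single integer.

piece 0:i — minimal
piece 1:i rests on {0:i}
piece 2:j rests on {1:i}
piece 3:k — minimal
piece 4:j rests on {2:j}
piece 5:h rests on {4:j}
piece 6:h rests on {5:h}
minimal pieces: {0:i, 3:k}
ways to finish when only these pieces remain (= sum over removing one remaining piece with nothing left below it):
  1 left: {3}→1  {6}→1
  2 left: {3,6}→2  {5,6}→1
  3 left: {3,5,6}→3  {4,5,6}→1
  4 left: {2,4,5,6}→1  {3,4,5,6}→4
  5 left: {1,2,4,5,6}→1  {2,3,4,5,6}→5
  placing 0:i first → 6 extensions
  placing 3:k first → 1 extensions
total linear extensions = 7

7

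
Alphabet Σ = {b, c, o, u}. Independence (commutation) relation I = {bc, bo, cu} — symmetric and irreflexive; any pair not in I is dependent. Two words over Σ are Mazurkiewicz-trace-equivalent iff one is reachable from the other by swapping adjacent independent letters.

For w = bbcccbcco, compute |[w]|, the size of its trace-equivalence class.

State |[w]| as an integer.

#0=b has no predecessor
#1=b depends on [0:b]
#2=c has no predecessor
#3=c depends on [2:c]
#4=c depends on [3:c]
#5=b depends on [1:b]
#6=c depends on [4:c]
#7=c depends on [6:c]
#8=o depends on [7:c]
sources: [0:b, 2:c]
N(rest) = Σ N(rest − s) over sources s of rest; N(one piece) = 1:
  size 1 → [5]=1  [8]=1
  size 2 → [1,5]=1  [5,8]=2  [7,8]=1
  size 3 → [0,1,5]=1  [1,5,8]=3  [5,7,8]=3  [6,7,8]=1
  size 4 → [0,1,5,8]=4  [1,5,7,8]=6  [4,6,7,8]=1  [5,6,7,8]=4
  size 5 → [0,1,5,7,8]=10  [1,5,6,7,8]=10  [3,4,6,7,8]=1  [4,5,6,7,8]=5
  size 6 → [0,1,5,6,7,8]=20  [1,4,5,6,7,8]=15  [2,3,4,6,7,8]=1  [3,4,5,6,7,8]=6
  size 7 → [0,1,4,5,6,7,8]=35  [1,3,4,5,6,7,8]=21  [2,3,4,5,6,7,8]=7
  first=0(b) contributes 28
  first=2(c) contributes 56
|[w]| = 84

84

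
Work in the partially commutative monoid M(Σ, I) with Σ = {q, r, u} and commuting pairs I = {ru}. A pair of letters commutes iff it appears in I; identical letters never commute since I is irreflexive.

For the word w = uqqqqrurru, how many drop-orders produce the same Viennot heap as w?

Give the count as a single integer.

piece 0:u — minimal
piece 1:q rests on {0:u}
piece 2:q rests on {1:q}
piece 3:q rests on {2:q}
piece 4:q rests on {3:q}
piece 5:r rests on {4:q}
piece 6:u rests on {4:q}
piece 7:r rests on {5:r}
piece 8:r rests on {7:r}
piece 9:u rests on {6:u}
minimal pieces: {0:u}
ways to finish when only these pieces remain (= sum over removing one remaining piece with nothing left below it):
  1 left: {8}→1  {9}→1
  2 left: {6,9}→1  {7,8}→1  {8,9}→2
  3 left: {5,7,8}→1  {6,8,9}→3  {7,8,9}→3
  4 left: {5,7,8,9}→4  {6,7,8,9}→6
  5 left: {5,6,7,8,9}→10
  6 left: {4,5,6,7,8,9}→10
  7 left: {3,4,5,6,7,8,9}→10
  8 left: {2,3,4,5,6,7,8,9}→10
  placing 0:u first → 10 extensions

10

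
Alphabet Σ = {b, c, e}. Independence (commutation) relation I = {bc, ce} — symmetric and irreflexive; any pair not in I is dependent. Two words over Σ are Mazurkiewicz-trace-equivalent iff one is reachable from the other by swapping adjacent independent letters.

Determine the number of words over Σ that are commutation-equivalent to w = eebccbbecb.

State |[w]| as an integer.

120

drop 0:e onto floor
drop 1:e onto {0:e}
drop 2:b onto {1:e}
drop 3:c onto floor
drop 4:c onto {3:c}
drop 5:b onto {2:b}
drop 6:b onto {5:b}
drop 7:e onto {6:b}
drop 8:c onto {4:c}
drop 9:b onto {7:e}
ground layer = {0:e, 3:c}
drop-orders for the pieces not yet dropped (sum over which currently-grounded one goes next):
  1 to go: {8} 1  {9} 1
  2 to go: {4,8} 1  {7,9} 1  {8,9} 2
  3 to go: {3,4,8} 1  {4,8,9} 3  {6,7,9} 1  {7,8,9} 3
  4 to go: {3,4,8,9} 4  {4,7,8,9} 6  {5,6,7,9} 1  {6,7,8,9} 4
  5 to go: {2,5,6,7,9} 1  {3,4,7,8,9} 10  {4,6,7,8,9} 10  {5,6,7,8,9} 5
  6 to go: {1,2,5,6,7,9} 1  {2,5,6,7,8,9} 6  {3,4,6,7,8,9} 20  {4,5,6,7,8,9} 15
  7 to go: {0,1,2,5,6,7,9} 1  {1,2,5,6,7,8,9} 7  {2,4,5,6,7,8,9} 21  {3,4,5,6,7,8,9} 35
  8 to go: {0,1,2,5,6,7,8,9} 8  {1,2,4,5,6,7,8,9} 28  {2,3,4,5,6,7,8,9} 56
  if 0:e drops first: 84 orders
  if 3:c drops first: 36 orders
heap linearizations: 120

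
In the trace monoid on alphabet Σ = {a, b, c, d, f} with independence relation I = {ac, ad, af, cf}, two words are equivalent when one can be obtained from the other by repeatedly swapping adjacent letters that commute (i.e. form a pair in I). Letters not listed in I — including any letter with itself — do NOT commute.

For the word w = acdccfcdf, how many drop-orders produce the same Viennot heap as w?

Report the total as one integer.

piece 0:a — minimal
piece 1:c — minimal
piece 2:d rests on {1:c}
piece 3:c rests on {2:d}
piece 4:c rests on {3:c}
piece 5:f rests on {2:d}
piece 6:c rests on {4:c}
piece 7:d rests on {5:f, 6:c}
piece 8:f rests on {7:d}
minimal pieces: {0:a, 1:c}
ways to finish when only these pieces remain (= sum over removing one remaining piece with nothing left below it):
  1 left: {0}→1  {8}→1
  2 left: {0,8}→2  {7,8}→1
  3 left: {0,7,8}→3  {5,7,8}→1  {6,7,8}→1
  4 left: {0,5,7,8}→4  {0,6,7,8}→4  {4,6,7,8}→1  {5,6,7,8}→2
  5 left: {0,4,6,7,8}→5  {0,5,6,7,8}→10  {3,4,6,7,8}→1  {4,5,6,7,8}→3
  6 left: {0,3,4,6,7,8}→6  {0,4,5,6,7,8}→18  {3,4,5,6,7,8}→4
  7 left: {0,3,4,5,6,7,8}→28  {2,3,4,5,6,7,8}→4
  placing 0:a first → 4 extensions
  placing 1:c first → 32 extensions
total linear extensions = 36

36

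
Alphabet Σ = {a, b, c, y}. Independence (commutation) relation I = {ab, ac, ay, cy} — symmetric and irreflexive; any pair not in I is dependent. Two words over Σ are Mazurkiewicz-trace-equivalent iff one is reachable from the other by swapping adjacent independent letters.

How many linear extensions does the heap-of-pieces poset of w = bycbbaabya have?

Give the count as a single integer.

240

0(b) covers ∅
1(y) covers 0:b
2(c) covers 0:b
3(b) covers 1:y, 2:c
4(b) covers 3:b
5(a) covers ∅
6(a) covers 5:a
7(b) covers 4:b
8(y) covers 7:b
9(a) covers 6:a
floor of heap: 0:b, 5:a
completions by unplaced set U, small U first (add the entries for U minus each lowest piece of U):
  |U|=1: {8}:1  {9}:1
  |U|=2: {6,9}:1  {7,8}:1  {8,9}:2
  |U|=3: {4,7,8}:1  {5,6,9}:1  {6,8,9}:3  {7,8,9}:3
  |U|=4: {3,4,7,8}:1  {4,7,8,9}:4  {5,6,8,9}:4  {6,7,8,9}:6
  |U|=5: {1,3,4,7,8}:1  {2,3,4,7,8}:1  {3,4,7,8,9}:5  {4,6,7,8,9}:10  {5,6,7,8,9}:10
  |U|=6: {1,2,3,4,7,8}:2  {1,3,4,7,8,9}:6  {2,3,4,7,8,9}:6  {3,4,6,7,8,9}:15  {4,5,6,7,8,9}:20
  |U|=7: {0,1,2,3,4,7,8}:2  {1,2,3,4,7,8,9}:14  {1,3,4,6,7,8,9}:21  {2,3,4,6,7,8,9}:21  {3,4,5,6,7,8,9}:35
  |U|=8: {0,1,2,3,4,7,8,9}:16  {1,2,3,4,6,7,8,9}:56  {1,3,4,5,6,7,8,9}:56  {2,3,4,5,6,7,8,9}:56
  start at 0(b): 168
  start at 5(a): 72
sum over floor = 240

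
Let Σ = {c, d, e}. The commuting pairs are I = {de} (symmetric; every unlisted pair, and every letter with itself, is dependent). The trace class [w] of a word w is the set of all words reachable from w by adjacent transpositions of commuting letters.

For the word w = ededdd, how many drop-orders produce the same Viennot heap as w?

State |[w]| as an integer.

0(e) covers ∅
1(d) covers ∅
2(e) covers 0:e
3(d) covers 1:d
4(d) covers 3:d
5(d) covers 4:d
floor of heap: 0:e, 1:d
completions by unplaced set U, small U first (add the entries for U minus each lowest piece of U):
  |U|=1: {2}:1  {5}:1
  |U|=2: {0,2}:1  {2,5}:2  {4,5}:1
  |U|=3: {0,2,5}:3  {2,4,5}:3  {3,4,5}:1
  |U|=4: {0,2,4,5}:6  {1,3,4,5}:1  {2,3,4,5}:4
  start at 0(e): 5
  start at 1(d): 10
sum over floor = 15

15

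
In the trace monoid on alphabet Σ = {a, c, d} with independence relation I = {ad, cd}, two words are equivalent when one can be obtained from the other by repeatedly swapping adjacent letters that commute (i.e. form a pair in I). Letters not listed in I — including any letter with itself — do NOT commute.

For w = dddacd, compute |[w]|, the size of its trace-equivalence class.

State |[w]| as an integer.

piece 0:d — minimal
piece 1:d rests on {0:d}
piece 2:d rests on {1:d}
piece 3:a — minimal
piece 4:c rests on {3:a}
piece 5:d rests on {2:d}
minimal pieces: {0:d, 3:a}
ways to finish when only these pieces remain (= sum over removing one remaining piece with nothing left below it):
  1 left: {4}→1  {5}→1
  2 left: {2,5}→1  {3,4}→1  {4,5}→2
  3 left: {1,2,5}→1  {2,4,5}→3  {3,4,5}→3
  4 left: {0,1,2,5}→1  {1,2,4,5}→4  {2,3,4,5}→6
  placing 0:d first → 10 extensions
  placing 3:a first → 5 extensions
total linear extensions = 15

15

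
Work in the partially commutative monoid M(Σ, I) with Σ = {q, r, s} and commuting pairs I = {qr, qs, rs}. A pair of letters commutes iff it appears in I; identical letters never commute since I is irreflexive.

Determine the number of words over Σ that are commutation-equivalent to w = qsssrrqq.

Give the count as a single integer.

piece 0:q — minimal
piece 1:s — minimal
piece 2:s rests on {1:s}
piece 3:s rests on {2:s}
piece 4:r — minimal
piece 5:r rests on {4:r}
piece 6:q rests on {0:q}
piece 7:q rests on {6:q}
minimal pieces: {0:q, 1:s, 4:r}
ways to finish when only these pieces remain (= sum over removing one remaining piece with nothing left below it):
  1 left: {3}→1  {5}→1  {7}→1
  2 left: {2,3}→1  {3,5}→2  {3,7}→2  {4,5}→1  {5,7}→2  {6,7}→1
  3 left: {0,6,7}→1  {1,2,3}→1  {2,3,5}→3  {2,3,7}→3  {3,4,5}→3  {3,5,7}→6  {3,6,7}→3  {4,5,7}→3  {5,6,7}→3
  4 left: {0,3,6,7}→4  {0,5,6,7}→4  {1,2,3,5}→4  {1,2,3,7}→4  {2,3,4,5}→6  {2,3,5,7}→12  {2,3,6,7}→6  {3,4,5,7}→12  {3,5,6,7}→12  {4,5,6,7}→6
  5 left: {0,2,3,6,7}→10  {0,3,5,6,7}→20  {0,4,5,6,7}→10  {1,2,3,4,5}→10  {1,2,3,5,7}→20  {1,2,3,6,7}→10  {2,3,4,5,7}→30  {2,3,5,6,7}→30  {3,4,5,6,7}→30
  6 left: {0,1,2,3,6,7}→20  {0,2,3,5,6,7}→60  {0,3,4,5,6,7}→60  {1,2,3,4,5,7}→60  {1,2,3,5,6,7}→60  {2,3,4,5,6,7}→90
  placing 0:q first → 210 extensions
  placing 1:s first → 210 extensions
  placing 4:r first → 140 extensions
total linear extensions = 560

560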